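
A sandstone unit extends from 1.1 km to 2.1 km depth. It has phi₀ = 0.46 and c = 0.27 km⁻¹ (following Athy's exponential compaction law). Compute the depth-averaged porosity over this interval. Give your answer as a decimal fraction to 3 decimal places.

⟨phi⟩ = (1/(d₂−d₁)) ∫ phi₀ e^(−cd) dd = phi₀·(e^(−c·d₁) − e^(−c·d₂)) / (c·(d₂−d₁))
e^(−0.27×1.1) = 0.7430; e^(−0.27×2.1) = 0.5672
⟨phi⟩ = 0.46 × (0.7430 − 0.5672) / (0.27 × 1) = 0.46 × 0.6512 = 0.2995

0.300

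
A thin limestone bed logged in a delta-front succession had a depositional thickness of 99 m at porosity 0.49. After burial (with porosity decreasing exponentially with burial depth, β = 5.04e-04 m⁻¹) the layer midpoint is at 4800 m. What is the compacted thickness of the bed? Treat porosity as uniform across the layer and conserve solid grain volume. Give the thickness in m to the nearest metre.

53 m

Working in km (1 km = 1000 m; β in km⁻¹ = β in m⁻¹ × 1000):
Porosity at 4.8 km: phi = 0.49·exp(−0.504×4.8) = 0.0436
Solid-volume conservation: h(1−phi) = h₀(1−phi₀) ⇒ h = h₀·(1−phi₀)/(1−phi)
h = 0.099 × (1 − 0.49)/(1 − 0.0436) = 0.099 × 0.5333 = 0.0528 km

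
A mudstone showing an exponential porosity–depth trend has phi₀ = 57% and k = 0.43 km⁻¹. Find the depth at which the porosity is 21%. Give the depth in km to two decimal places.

2.32 km

Invert Athy's law: d = ln(phi₀/phi) / k
d = ln(0.57/0.21) / 0.43 = ln(2.714) / 0.43 = 0.9985 / 0.43 = 2.322 km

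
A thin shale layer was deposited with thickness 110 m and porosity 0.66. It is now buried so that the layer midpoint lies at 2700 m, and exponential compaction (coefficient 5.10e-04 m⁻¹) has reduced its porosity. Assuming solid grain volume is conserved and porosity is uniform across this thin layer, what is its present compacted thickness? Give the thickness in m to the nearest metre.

45 m

Working in km (1 km = 1000 m; β in km⁻¹ = β in m⁻¹ × 1000):
Porosity at 2.7 km: φ = 0.66·exp(−0.51×2.7) = 0.1665
Solid-volume conservation: h(1−φ) = h₀(1−φ₀) ⇒ h = h₀·(1−φ₀)/(1−φ)
h = 0.11 × (1 − 0.66)/(1 − 0.1665) = 0.11 × 0.4079 = 0.0449 km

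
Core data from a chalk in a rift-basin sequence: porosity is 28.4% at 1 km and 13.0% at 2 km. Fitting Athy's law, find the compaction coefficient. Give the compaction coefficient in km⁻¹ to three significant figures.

Athy: phi(z) = phi₀ e^(−kz) ⇒ phi₁/phi₂ = e^{k(z₂−z₁)} ⇒ k = ln(phi₁/phi₂)/(z₂−z₁)
k = ln(0.284/0.13) / (2 − 1) = ln(2.185) / 1 = 0.7814 / 1 = 0.7814 km⁻¹

0.781 km⁻¹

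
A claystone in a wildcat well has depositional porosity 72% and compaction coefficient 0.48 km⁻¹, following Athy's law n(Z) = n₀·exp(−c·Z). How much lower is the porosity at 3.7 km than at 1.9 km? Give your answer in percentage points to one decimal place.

16.7 percentage points

n(1.9) = 0.72·e^(−0.48×1.9) = 0.2892
n(3.7) = 0.72·e^(−0.48×3.7) = 0.1219
Δn = 0.2892 − 0.1219 = 0.1673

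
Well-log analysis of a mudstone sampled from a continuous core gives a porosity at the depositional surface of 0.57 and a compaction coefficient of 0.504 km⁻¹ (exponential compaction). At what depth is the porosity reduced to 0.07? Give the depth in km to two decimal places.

Invert Athy's law: d = ln(phi₀/phi) / c
d = ln(0.57/0.07) / 0.504 = ln(8.143) / 0.504 = 2.0971 / 0.504 = 4.161 km

4.16 km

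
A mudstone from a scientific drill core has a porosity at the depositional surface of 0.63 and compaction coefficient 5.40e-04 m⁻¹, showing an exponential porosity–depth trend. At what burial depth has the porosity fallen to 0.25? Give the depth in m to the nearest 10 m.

1710 m

Working in km (1 km = 1000 m; c in km⁻¹ = c in m⁻¹ × 1000):
Invert Athy's law: z = ln(φ₀/φ) / c
z = ln(0.63/0.25) / 0.54 = ln(2.52) / 0.54 = 0.9243 / 0.54 = 1.712 km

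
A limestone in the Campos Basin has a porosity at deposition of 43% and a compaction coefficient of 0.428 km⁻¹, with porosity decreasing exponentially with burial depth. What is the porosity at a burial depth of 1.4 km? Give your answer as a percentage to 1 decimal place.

23.6%

phi = phi₀·exp(−c·Z) = 0.43 × exp(−0.428 × 1.4) = 0.43 × exp(−0.5992)
  = 0.43 × 0.5493 = 0.2362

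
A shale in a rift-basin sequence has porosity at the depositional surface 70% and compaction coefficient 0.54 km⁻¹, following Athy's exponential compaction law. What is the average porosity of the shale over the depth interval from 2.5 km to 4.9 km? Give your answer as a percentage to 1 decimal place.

10.2%

⟨n⟩ = (1/(d₂−d₁)) ∫ n₀ e^(−kd) dd = n₀·(e^(−k·d₁) − e^(−k·d₂)) / (k·(d₂−d₁))
e^(−0.54×2.5) = 0.2592; e^(−0.54×4.9) = 0.0709
⟨n⟩ = 0.7 × (0.2592 − 0.0709) / (0.54 × 2.4) = 0.7 × 0.1453 = 0.1017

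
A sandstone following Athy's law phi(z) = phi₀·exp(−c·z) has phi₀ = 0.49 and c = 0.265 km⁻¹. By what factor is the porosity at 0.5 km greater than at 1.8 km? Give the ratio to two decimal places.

1.41

phi(z₁)/phi(z₂) = e^(−c·z₁)/e^(−c·z₂) = e^{c(z₂−z₁)}
= exp(0.265 × 1.3) = exp(0.3445) = 1.4113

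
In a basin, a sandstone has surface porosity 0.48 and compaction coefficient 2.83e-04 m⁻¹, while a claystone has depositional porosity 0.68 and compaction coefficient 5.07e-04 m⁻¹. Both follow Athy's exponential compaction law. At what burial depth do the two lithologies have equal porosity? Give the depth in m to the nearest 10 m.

Working in km (1 km = 1000 m; c in km⁻¹ = c in m⁻¹ × 1000):
Set phi₀ₐ e^(−cₐz) = phi₀ᵦ e^(−cᵦz) ⇒ ln(phi₀ₐ/phi₀ᵦ) = (cₐ − cᵦ)·z
z = ln(0.48/0.68) / (0.283 − 0.507) = -0.3483 / -0.224 = 1.555 km

1550 m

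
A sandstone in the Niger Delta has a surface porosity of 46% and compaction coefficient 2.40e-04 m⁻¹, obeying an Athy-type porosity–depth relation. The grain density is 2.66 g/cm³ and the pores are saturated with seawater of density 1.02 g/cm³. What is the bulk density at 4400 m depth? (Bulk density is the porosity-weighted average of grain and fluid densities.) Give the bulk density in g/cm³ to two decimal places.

Working in km (1 km = 1000 m; k in km⁻¹ = k in m⁻¹ × 1000):
Porosity at depth: φ = 0.46·exp(−0.24×4.4) = 0.46×0.3478 = 0.1600
Bulk density: ρ_b = (1−φ)ρ_g + φ·ρ_f = 0.8400×2.66 + 0.1600×1.02
       = 2.234 + 0.163 = 2.398 g/cm³

2.40 g/cm³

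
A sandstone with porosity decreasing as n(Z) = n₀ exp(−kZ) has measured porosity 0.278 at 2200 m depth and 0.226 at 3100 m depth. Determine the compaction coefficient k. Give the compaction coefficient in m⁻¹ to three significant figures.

0.000230 m⁻¹

Working in km (1 km = 1000 m; k in km⁻¹ = k in m⁻¹ × 1000):
Athy: n(Z) = n₀ e^(−kZ) ⇒ n₁/n₂ = e^{k(Z₂−Z₁)} ⇒ k = ln(n₁/n₂)/(Z₂−Z₁)
k = ln(0.278/0.226) / (3.1 − 2.2) = ln(1.23) / 0.9 = 0.2071 / 0.9 = 0.2301 km⁻¹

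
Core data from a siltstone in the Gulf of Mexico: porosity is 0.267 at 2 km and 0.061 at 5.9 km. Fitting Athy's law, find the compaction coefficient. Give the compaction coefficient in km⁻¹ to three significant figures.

0.379 km⁻¹

Athy: n(Z) = n₀ e^(−kZ) ⇒ n₁/n₂ = e^{k(Z₂−Z₁)} ⇒ k = ln(n₁/n₂)/(Z₂−Z₁)
k = ln(0.267/0.061) / (5.9 − 2) = ln(4.377) / 3.9 = 1.4764 / 3.9 = 0.3786 km⁻¹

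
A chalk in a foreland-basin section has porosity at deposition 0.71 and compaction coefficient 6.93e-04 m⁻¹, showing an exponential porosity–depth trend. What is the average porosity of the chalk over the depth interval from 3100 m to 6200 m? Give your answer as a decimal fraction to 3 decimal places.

0.034

Working in km (1 km = 1000 m; c in km⁻¹ = c in m⁻¹ × 1000):
⟨n⟩ = (1/(Z₂−Z₁)) ∫ n₀ e^(−cZ) dZ = n₀·(e^(−c·Z₁) − e^(−c·Z₂)) / (c·(Z₂−Z₁))
e^(−0.693×3.1) = 0.1167; e^(−0.693×6.2) = 0.0136
⟨n⟩ = 0.71 × (0.1167 − 0.0136) / (0.693 × 3.1) = 0.71 × 0.0480 = 0.0341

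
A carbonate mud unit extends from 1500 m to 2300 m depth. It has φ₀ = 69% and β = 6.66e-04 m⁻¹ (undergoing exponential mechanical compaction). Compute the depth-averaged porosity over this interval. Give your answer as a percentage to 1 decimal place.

19.7%

Working in km (1 km = 1000 m; β in km⁻¹ = β in m⁻¹ × 1000):
⟨φ⟩ = (1/(d₂−d₁)) ∫ φ₀ e^(−βd) dd = φ₀·(e^(−β·d₁) − e^(−β·d₂)) / (β·(d₂−d₁))
e^(−0.666×1.5) = 0.3682; e^(−0.666×2.3) = 0.2161
⟨φ⟩ = 0.69 × (0.3682 − 0.2161) / (0.666 × 0.8) = 0.69 × 0.2855 = 0.1970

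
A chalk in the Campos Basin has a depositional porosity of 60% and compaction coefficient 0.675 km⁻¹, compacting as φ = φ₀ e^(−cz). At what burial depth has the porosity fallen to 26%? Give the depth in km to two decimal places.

Invert Athy's law: z = ln(φ₀/φ) / c
z = ln(0.6/0.26) / 0.675 = ln(2.308) / 0.675 = 0.8362 / 0.675 = 1.239 km

1.24 km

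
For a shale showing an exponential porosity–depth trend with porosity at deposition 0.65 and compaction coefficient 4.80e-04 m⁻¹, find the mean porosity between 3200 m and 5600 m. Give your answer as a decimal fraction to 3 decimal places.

Working in km (1 km = 1000 m; k in km⁻¹ = k in m⁻¹ × 1000):
⟨φ⟩ = (1/(Z₂−Z₁)) ∫ φ₀ e^(−kZ) dZ = φ₀·(e^(−k·Z₁) − e^(−k·Z₂)) / (k·(Z₂−Z₁))
e^(−0.48×3.2) = 0.2152; e^(−0.48×5.6) = 0.0680
⟨φ⟩ = 0.65 × (0.2152 − 0.0680) / (0.48 × 2.4) = 0.65 × 0.1278 = 0.0831

0.083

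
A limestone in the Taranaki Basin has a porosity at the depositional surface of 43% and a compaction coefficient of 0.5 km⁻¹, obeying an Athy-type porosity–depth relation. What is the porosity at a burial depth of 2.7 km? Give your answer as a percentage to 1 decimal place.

11.1%

phi = phi₀·exp(−c·Z) = 0.43 × exp(−0.5 × 2.7) = 0.43 × exp(−1.35)
  = 0.43 × 0.2592 = 0.1115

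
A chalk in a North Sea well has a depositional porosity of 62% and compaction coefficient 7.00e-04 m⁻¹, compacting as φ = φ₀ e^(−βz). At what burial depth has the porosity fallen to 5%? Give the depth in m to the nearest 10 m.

Working in km (1 km = 1000 m; β in km⁻¹ = β in m⁻¹ × 1000):
Invert Athy's law: z = ln(φ₀/φ) / β
z = ln(0.62/0.05) / 0.7 = ln(12.4) / 0.7 = 2.5177 / 0.7 = 3.597 km

3600 m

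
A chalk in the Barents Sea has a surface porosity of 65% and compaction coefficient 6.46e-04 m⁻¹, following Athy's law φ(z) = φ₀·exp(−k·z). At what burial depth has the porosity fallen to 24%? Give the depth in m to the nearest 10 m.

Working in km (1 km = 1000 m; k in km⁻¹ = k in m⁻¹ × 1000):
Invert Athy's law: z = ln(φ₀/φ) / k
z = ln(0.65/0.24) / 0.646 = ln(2.708) / 0.646 = 0.9963 / 0.646 = 1.542 km

1540 m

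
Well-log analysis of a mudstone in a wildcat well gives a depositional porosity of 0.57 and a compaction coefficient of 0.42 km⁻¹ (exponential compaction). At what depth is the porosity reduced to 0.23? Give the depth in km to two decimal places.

Invert Athy's law: d = ln(phi₀/phi) / c
d = ln(0.57/0.23) / 0.42 = ln(2.478) / 0.42 = 0.9076 / 0.42 = 2.161 km

2.16 km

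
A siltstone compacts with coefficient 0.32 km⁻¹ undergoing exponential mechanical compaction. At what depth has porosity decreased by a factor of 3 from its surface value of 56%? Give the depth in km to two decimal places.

phi/phi₀ = 1/3 ⇒ exp(−β·d) = 1/3 ⇒ d = ln(3) / β
d = 1.0986 / 0.32 = 3.433 km

3.43 km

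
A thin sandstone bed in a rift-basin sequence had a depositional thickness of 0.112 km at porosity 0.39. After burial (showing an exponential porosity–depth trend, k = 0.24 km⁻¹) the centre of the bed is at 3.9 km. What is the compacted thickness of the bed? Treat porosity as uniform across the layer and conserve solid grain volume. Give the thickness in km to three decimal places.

0.081 km

Porosity at 3.9 km: n = 0.39·exp(−0.24×3.9) = 0.1530
Solid-volume conservation: h(1−n) = h₀(1−n₀) ⇒ h = h₀·(1−n₀)/(1−n)
h = 0.112 × (1 − 0.39)/(1 − 0.1530) = 0.112 × 0.7202 = 0.0807 km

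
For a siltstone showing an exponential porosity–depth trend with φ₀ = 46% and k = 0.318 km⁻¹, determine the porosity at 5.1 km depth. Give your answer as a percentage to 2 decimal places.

9.09%

φ = φ₀·exp(−k·Z) = 0.46 × exp(−0.318 × 5.1) = 0.46 × exp(−1.622)
  = 0.46 × 0.1975 = 0.0909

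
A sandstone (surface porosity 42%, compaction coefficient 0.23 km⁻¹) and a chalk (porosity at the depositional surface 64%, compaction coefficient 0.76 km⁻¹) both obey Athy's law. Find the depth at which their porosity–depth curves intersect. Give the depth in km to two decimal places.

0.79 km

Set φ₀ₐ e^(−kₐZ) = φ₀ᵦ e^(−kᵦZ) ⇒ ln(φ₀ₐ/φ₀ᵦ) = (kₐ − kᵦ)·Z
Z = ln(0.42/0.64) / (0.23 − 0.76) = -0.4212 / -0.53 = 0.795 km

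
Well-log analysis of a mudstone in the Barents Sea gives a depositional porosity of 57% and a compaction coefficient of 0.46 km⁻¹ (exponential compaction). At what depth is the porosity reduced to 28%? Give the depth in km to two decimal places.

1.55 km

Invert Athy's law: d = ln(φ₀/φ) / c
d = ln(0.57/0.28) / 0.46 = ln(2.036) / 0.46 = 0.7108 / 0.46 = 1.545 km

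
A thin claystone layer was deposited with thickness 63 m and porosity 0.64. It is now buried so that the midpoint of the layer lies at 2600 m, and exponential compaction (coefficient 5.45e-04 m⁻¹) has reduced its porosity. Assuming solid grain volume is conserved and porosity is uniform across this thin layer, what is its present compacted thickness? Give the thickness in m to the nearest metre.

27 m

Working in km (1 km = 1000 m; c in km⁻¹ = c in m⁻¹ × 1000):
Porosity at 2.6 km: φ = 0.64·exp(−0.545×2.6) = 0.1552
Solid-volume conservation: h(1−φ) = h₀(1−φ₀) ⇒ h = h₀·(1−φ₀)/(1−φ)
h = 0.063 × (1 − 0.64)/(1 − 0.1552) = 0.063 × 0.4261 = 0.0268 km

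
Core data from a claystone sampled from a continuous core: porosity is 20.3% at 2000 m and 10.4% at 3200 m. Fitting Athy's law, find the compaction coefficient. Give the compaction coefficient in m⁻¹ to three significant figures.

0.000557 m⁻¹

Working in km (1 km = 1000 m; c in km⁻¹ = c in m⁻¹ × 1000):
Athy: φ(Z) = φ₀ e^(−cZ) ⇒ φ₁/φ₂ = e^{c(Z₂−Z₁)} ⇒ c = ln(φ₁/φ₂)/(Z₂−Z₁)
c = ln(0.203/0.104) / (3.2 − 2) = ln(1.952) / 1.2 = 0.6688 / 1.2 = 0.5573 km⁻¹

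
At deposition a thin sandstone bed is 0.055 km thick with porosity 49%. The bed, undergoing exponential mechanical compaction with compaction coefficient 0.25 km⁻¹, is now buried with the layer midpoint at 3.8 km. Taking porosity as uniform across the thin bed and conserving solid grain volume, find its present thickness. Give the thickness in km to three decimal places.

Porosity at 3.8 km: phi = 0.49·exp(−0.25×3.8) = 0.1895
Solid-volume conservation: h(1−phi) = h₀(1−phi₀) ⇒ h = h₀·(1−phi₀)/(1−phi)
h = 0.055 × (1 − 0.49)/(1 − 0.1895) = 0.055 × 0.6292 = 0.0346 km

0.035 km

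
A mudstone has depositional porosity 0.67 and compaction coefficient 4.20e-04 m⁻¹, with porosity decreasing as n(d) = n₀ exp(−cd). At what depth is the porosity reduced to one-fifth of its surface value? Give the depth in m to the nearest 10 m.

3830 m

Working in km (1 km = 1000 m; c in km⁻¹ = c in m⁻¹ × 1000):
n/n₀ = 1/5 ⇒ exp(−c·d) = 1/5 ⇒ d = ln(5) / c
d = 1.6094 / 0.42 = 3.832 km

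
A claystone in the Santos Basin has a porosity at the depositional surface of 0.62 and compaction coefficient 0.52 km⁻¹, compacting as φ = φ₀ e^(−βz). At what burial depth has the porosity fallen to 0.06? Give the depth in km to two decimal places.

4.49 km

Invert Athy's law: z = ln(φ₀/φ) / β
z = ln(0.62/0.06) / 0.52 = ln(10.33) / 0.52 = 2.3354 / 0.52 = 4.491 km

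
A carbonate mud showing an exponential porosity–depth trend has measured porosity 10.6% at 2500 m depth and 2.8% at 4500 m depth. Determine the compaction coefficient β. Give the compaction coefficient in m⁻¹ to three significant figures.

Working in km (1 km = 1000 m; β in km⁻¹ = β in m⁻¹ × 1000):
Athy: phi(Z) = phi₀ e^(−βZ) ⇒ phi₁/phi₂ = e^{β(Z₂−Z₁)} ⇒ β = ln(phi₁/phi₂)/(Z₂−Z₁)
β = ln(0.106/0.028) / (4.5 − 2.5) = ln(3.786) / 2 = 1.3312 / 2 = 0.6656 km⁻¹

0.000666 m⁻¹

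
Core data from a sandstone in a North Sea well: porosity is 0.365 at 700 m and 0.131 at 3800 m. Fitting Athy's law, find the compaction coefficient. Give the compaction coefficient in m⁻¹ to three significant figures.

0.000331 m⁻¹

Working in km (1 km = 1000 m; c in km⁻¹ = c in m⁻¹ × 1000):
Athy: phi(d) = phi₀ e^(−cd) ⇒ phi₁/phi₂ = e^{c(d₂−d₁)} ⇒ c = ln(phi₁/phi₂)/(d₂−d₁)
c = ln(0.365/0.131) / (3.8 − 0.7) = ln(2.786) / 3.1 = 1.0247 / 3.1 = 0.3305 km⁻¹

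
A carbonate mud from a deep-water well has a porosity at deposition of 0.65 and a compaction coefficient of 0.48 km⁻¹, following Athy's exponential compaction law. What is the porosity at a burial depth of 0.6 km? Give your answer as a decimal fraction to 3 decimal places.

φ = φ₀·exp(−c·Z) = 0.65 × exp(−0.48 × 0.6) = 0.65 × exp(−0.288)
  = 0.65 × 0.7498 = 0.4873

0.487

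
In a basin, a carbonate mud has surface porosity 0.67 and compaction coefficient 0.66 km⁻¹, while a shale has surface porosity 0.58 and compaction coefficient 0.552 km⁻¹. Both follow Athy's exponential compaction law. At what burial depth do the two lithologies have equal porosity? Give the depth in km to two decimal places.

Set phi₀ₐ e^(−βₐZ) = phi₀ᵦ e^(−βᵦZ) ⇒ ln(phi₀ₐ/phi₀ᵦ) = (βₐ − βᵦ)·Z
Z = ln(0.67/0.58) / (0.66 − 0.552) = 0.1442 / 0.108 = 1.336 km

1.34 km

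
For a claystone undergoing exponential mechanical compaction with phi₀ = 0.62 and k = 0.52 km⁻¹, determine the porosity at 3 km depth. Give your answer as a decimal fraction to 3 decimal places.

phi = phi₀·exp(−k·z) = 0.62 × exp(−0.52 × 3) = 0.62 × exp(−1.56)
  = 0.62 × 0.2101 = 0.1303

0.130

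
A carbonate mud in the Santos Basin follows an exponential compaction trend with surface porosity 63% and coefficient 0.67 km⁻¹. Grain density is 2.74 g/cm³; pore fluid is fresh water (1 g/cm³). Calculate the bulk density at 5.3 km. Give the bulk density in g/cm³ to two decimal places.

Porosity at depth: phi = 0.63·exp(−0.67×5.3) = 0.63×0.0287 = 0.0181
Bulk density: ρ_b = (1−phi)ρ_g + phi·ρ_f = 0.9819×2.74 + 0.0181×1
       = 2.690 + 0.018 = 2.709 g/cm³

2.71 g/cm³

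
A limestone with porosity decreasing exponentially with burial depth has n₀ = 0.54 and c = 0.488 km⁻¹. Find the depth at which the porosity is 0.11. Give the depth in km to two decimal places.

Invert Athy's law: z = ln(n₀/n) / c
z = ln(0.54/0.11) / 0.488 = ln(4.909) / 0.488 = 1.5911 / 0.488 = 3.260 km

3.26 km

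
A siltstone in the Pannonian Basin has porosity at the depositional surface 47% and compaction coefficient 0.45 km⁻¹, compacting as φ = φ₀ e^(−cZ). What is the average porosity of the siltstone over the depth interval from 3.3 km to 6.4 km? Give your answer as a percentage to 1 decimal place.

⟨φ⟩ = (1/(Z₂−Z₁)) ∫ φ₀ e^(−cZ) dZ = φ₀·(e^(−c·Z₁) − e^(−c·Z₂)) / (c·(Z₂−Z₁))
e^(−0.45×3.3) = 0.2265; e^(−0.45×6.4) = 0.0561
⟨φ⟩ = 0.47 × (0.2265 − 0.0561) / (0.45 × 3.1) = 0.47 × 0.1221 = 0.0574

5.7%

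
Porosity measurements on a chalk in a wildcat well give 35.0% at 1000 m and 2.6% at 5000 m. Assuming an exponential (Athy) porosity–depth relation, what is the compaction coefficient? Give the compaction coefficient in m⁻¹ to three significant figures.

0.000650 m⁻¹

Working in km (1 km = 1000 m; c in km⁻¹ = c in m⁻¹ × 1000):
Athy: n(d) = n₀ e^(−cd) ⇒ n₁/n₂ = e^{c(d₂−d₁)} ⇒ c = ln(n₁/n₂)/(d₂−d₁)
c = ln(0.35/0.026) / (5 − 1) = ln(13.46) / 4 = 2.5998 / 4 = 0.65 km⁻¹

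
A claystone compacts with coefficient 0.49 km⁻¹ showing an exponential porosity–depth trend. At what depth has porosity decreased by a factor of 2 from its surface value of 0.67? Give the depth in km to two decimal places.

n/n₀ = 1/2 ⇒ exp(−k·d) = 1/2 ⇒ d = ln(2) / k
d = 0.6931 / 0.49 = 1.415 km

1.41 km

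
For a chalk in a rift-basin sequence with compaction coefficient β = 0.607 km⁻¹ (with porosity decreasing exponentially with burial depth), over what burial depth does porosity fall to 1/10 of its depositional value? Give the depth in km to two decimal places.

n/n₀ = 1/10 ⇒ exp(−β·d) = 1/10 ⇒ d = ln(10) / β
d = 2.3026 / 0.607 = 3.793 km

3.79 km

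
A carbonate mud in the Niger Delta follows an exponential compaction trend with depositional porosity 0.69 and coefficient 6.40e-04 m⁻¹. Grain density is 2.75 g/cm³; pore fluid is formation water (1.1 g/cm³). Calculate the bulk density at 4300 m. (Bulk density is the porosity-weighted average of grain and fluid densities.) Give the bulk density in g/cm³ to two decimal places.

2.68 g/cm³

Working in km (1 km = 1000 m; β in km⁻¹ = β in m⁻¹ × 1000):
Porosity at depth: n = 0.69·exp(−0.64×4.3) = 0.69×0.0638 = 0.0440
Bulk density: ρ_b = (1−n)ρ_g + n·ρ_f = 0.9560×2.75 + 0.0440×1.1
       = 2.629 + 0.048 = 2.677 g/cm³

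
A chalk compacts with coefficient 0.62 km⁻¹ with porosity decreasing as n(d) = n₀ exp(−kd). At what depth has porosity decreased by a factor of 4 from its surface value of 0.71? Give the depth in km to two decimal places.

n/n₀ = 1/4 ⇒ exp(−k·d) = 1/4 ⇒ d = ln(4) / k
d = 1.3863 / 0.62 = 2.236 km

2.24 km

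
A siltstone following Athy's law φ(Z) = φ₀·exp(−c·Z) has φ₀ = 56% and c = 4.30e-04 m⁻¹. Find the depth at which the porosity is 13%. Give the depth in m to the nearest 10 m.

Working in km (1 km = 1000 m; c in km⁻¹ = c in m⁻¹ × 1000):
Invert Athy's law: Z = ln(φ₀/φ) / c
Z = ln(0.56/0.13) / 0.43 = ln(4.308) / 0.43 = 1.4604 / 0.43 = 3.396 km

3400 m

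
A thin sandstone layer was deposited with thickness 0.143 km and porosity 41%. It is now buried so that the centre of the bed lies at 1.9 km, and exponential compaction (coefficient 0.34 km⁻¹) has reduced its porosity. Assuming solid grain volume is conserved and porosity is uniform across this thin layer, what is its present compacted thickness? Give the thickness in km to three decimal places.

0.107 km

Porosity at 1.9 km: phi = 0.41·exp(−0.34×1.9) = 0.2149
Solid-volume conservation: h(1−phi) = h₀(1−phi₀) ⇒ h = h₀·(1−phi₀)/(1−phi)
h = 0.143 × (1 − 0.41)/(1 − 0.2149) = 0.143 × 0.7515 = 0.1075 km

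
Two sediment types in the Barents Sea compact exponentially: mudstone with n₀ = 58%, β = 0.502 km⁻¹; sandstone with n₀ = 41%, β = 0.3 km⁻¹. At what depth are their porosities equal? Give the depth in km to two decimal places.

Set n₀ₐ e^(−βₐz) = n₀ᵦ e^(−βᵦz) ⇒ ln(n₀ₐ/n₀ᵦ) = (βₐ − βᵦ)·z
z = ln(0.58/0.41) / (0.502 − 0.3) = 0.3469 / 0.202 = 1.717 km

1.72 km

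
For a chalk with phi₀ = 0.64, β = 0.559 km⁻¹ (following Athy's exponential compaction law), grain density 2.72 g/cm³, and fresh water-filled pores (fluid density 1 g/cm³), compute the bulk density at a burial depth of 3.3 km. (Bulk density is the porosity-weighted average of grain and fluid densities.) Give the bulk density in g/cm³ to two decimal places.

Porosity at depth: phi = 0.64·exp(−0.559×3.3) = 0.64×0.1581 = 0.1012
Bulk density: ρ_b = (1−phi)ρ_g + phi·ρ_f = 0.8988×2.72 + 0.1012×1
       = 2.445 + 0.101 = 2.546 g/cm³

2.55 g/cm³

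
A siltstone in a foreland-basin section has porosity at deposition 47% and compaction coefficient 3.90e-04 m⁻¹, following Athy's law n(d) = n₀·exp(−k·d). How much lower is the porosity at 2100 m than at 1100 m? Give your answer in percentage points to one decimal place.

Working in km (1 km = 1000 m; k in km⁻¹ = k in m⁻¹ × 1000):
n(1.1) = 0.47·e^(−0.39×1.1) = 0.3060
n(2.1) = 0.47·e^(−0.39×2.1) = 0.2072
Δn = 0.3060 − 0.2072 = 0.0988

9.9 percentage points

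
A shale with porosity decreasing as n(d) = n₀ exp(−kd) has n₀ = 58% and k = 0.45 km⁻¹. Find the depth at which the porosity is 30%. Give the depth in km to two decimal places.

1.46 km

Invert Athy's law: d = ln(n₀/n) / k
d = ln(0.58/0.3) / 0.45 = ln(1.933) / 0.45 = 0.6592 / 0.45 = 1.465 km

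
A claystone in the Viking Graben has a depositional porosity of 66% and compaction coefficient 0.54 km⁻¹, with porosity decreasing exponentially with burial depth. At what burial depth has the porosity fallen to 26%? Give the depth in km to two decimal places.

1.73 km

Invert Athy's law: z = ln(phi₀/phi) / k
z = ln(0.66/0.26) / 0.54 = ln(2.538) / 0.54 = 0.9316 / 0.54 = 1.725 km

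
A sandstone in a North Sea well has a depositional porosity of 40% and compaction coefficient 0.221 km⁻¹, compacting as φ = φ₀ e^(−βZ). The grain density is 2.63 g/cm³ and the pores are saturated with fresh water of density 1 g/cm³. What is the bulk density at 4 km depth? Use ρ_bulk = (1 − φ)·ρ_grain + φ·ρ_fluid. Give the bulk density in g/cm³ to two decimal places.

Porosity at depth: φ = 0.4·exp(−0.221×4) = 0.4×0.4131 = 0.1653
Bulk density: ρ_b = (1−φ)ρ_g + φ·ρ_f = 0.8347×2.63 + 0.1653×1
       = 2.195 + 0.165 = 2.361 g/cm³

2.36 g/cm³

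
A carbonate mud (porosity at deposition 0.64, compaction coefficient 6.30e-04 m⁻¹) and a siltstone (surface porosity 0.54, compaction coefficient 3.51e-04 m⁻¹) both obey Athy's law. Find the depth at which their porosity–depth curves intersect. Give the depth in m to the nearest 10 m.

Working in km (1 km = 1000 m; c in km⁻¹ = c in m⁻¹ × 1000):
Set phi₀ₐ e^(−cₐd) = phi₀ᵦ e^(−cᵦd) ⇒ ln(phi₀ₐ/phi₀ᵦ) = (cₐ − cᵦ)·d
d = ln(0.64/0.54) / (0.63 − 0.351) = 0.1699 / 0.279 = 0.609 km

610 m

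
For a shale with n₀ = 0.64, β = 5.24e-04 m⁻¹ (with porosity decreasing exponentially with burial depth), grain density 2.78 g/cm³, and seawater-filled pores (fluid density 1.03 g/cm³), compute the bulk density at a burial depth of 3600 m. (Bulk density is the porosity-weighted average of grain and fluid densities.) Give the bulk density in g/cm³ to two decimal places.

Working in km (1 km = 1000 m; β in km⁻¹ = β in m⁻¹ × 1000):
Porosity at depth: n = 0.64·exp(−0.524×3.6) = 0.64×0.1516 = 0.0970
Bulk density: ρ_b = (1−n)ρ_g + n·ρ_f = 0.9030×2.78 + 0.0970×1.03
       = 2.510 + 0.100 = 2.610 g/cm³

2.61 g/cm³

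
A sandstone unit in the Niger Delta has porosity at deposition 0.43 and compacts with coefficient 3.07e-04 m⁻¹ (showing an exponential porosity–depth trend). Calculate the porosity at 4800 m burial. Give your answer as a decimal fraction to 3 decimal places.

0.099

Working in km (1 km = 1000 m; k in km⁻¹ = k in m⁻¹ × 1000):
n = n₀·exp(−k·d) = 0.43 × exp(−0.307 × 4.8) = 0.43 × exp(−1.474)
  = 0.43 × 0.2291 = 0.0985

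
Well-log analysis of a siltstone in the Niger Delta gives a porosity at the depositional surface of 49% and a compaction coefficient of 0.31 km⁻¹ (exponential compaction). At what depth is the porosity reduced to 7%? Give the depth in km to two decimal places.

Invert Athy's law: Z = ln(φ₀/φ) / k
Z = ln(0.49/0.07) / 0.31 = ln(7) / 0.31 = 1.9459 / 0.31 = 6.277 km

6.28 km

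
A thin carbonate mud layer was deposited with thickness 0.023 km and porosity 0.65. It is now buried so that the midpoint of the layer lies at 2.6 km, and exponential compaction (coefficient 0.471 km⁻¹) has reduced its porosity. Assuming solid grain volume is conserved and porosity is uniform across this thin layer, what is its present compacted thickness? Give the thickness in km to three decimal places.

Porosity at 2.6 km: φ = 0.65·exp(−0.471×2.6) = 0.1910
Solid-volume conservation: h(1−φ) = h₀(1−φ₀) ⇒ h = h₀·(1−φ₀)/(1−φ)
h = 0.023 × (1 − 0.65)/(1 − 0.1910) = 0.023 × 0.4326 = 0.0100 km

0.010 km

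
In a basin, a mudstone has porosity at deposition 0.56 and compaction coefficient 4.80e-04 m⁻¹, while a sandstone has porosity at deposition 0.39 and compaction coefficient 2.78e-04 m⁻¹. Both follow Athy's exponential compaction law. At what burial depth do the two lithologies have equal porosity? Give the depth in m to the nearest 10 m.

Working in km (1 km = 1000 m; β in km⁻¹ = β in m⁻¹ × 1000):
Set φ₀ₐ e^(−βₐZ) = φ₀ᵦ e^(−βᵦZ) ⇒ ln(φ₀ₐ/φ₀ᵦ) = (βₐ − βᵦ)·Z
Z = ln(0.56/0.39) / (0.48 − 0.278) = 0.3618 / 0.202 = 1.791 km

1790 m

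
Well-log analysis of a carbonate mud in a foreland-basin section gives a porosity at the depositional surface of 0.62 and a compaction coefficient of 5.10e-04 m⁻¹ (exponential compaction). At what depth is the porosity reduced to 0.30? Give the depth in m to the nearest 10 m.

Working in km (1 km = 1000 m; c in km⁻¹ = c in m⁻¹ × 1000):
Invert Athy's law: z = ln(phi₀/phi) / c
z = ln(0.62/0.3) / 0.51 = ln(2.067) / 0.51 = 0.7259 / 0.51 = 1.423 km

1420 m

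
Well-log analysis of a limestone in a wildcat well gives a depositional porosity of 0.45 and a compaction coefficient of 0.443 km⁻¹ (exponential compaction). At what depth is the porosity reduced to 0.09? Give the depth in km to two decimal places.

Invert Athy's law: z = ln(φ₀/φ) / β
z = ln(0.45/0.09) / 0.443 = ln(5) / 0.443 = 1.6094 / 0.443 = 3.633 km

3.63 km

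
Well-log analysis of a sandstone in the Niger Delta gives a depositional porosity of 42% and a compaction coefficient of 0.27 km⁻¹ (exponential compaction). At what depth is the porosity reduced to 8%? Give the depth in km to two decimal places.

6.14 km

Invert Athy's law: Z = ln(φ₀/φ) / k
Z = ln(0.42/0.08) / 0.27 = ln(5.25) / 0.27 = 1.6582 / 0.27 = 6.142 km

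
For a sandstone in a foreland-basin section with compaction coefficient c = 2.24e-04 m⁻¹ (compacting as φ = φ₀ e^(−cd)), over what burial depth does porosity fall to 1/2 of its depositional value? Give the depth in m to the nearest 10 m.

Working in km (1 km = 1000 m; c in km⁻¹ = c in m⁻¹ × 1000):
φ/φ₀ = 1/2 ⇒ exp(−c·d) = 1/2 ⇒ d = ln(2) / c
d = 0.6931 / 0.224 = 3.094 km

3090 m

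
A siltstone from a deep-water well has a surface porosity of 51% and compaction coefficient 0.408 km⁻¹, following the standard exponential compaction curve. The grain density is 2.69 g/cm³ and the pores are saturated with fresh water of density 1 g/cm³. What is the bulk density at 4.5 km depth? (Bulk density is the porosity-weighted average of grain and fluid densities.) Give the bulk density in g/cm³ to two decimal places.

Porosity at depth: φ = 0.51·exp(−0.408×4.5) = 0.51×0.1595 = 0.0813
Bulk density: ρ_b = (1−φ)ρ_g + φ·ρ_f = 0.9187×2.69 + 0.0813×1
       = 2.471 + 0.081 = 2.553 g/cm³

2.55 g/cm³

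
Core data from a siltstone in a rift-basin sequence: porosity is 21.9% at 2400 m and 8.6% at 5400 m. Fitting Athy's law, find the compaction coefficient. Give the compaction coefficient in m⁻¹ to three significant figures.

Working in km (1 km = 1000 m; k in km⁻¹ = k in m⁻¹ × 1000):
Athy: phi(Z) = phi₀ e^(−kZ) ⇒ phi₁/phi₂ = e^{k(Z₂−Z₁)} ⇒ k = ln(phi₁/phi₂)/(Z₂−Z₁)
k = ln(0.219/0.086) / (5.4 − 2.4) = ln(2.547) / 3 = 0.9347 / 3 = 0.3116 km⁻¹

0.000312 m⁻¹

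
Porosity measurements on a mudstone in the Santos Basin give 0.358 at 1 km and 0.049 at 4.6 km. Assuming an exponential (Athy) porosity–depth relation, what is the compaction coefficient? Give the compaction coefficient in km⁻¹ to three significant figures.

0.552 km⁻¹

Athy: phi(d) = phi₀ e^(−βd) ⇒ phi₁/phi₂ = e^{β(d₂−d₁)} ⇒ β = ln(phi₁/phi₂)/(d₂−d₁)
β = ln(0.358/0.049) / (4.6 − 1) = ln(7.306) / 3.6 = 1.9887 / 3.6 = 0.5524 km⁻¹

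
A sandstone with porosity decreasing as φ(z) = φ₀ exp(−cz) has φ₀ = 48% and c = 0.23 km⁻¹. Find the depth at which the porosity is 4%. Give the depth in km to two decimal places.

10.80 km

Invert Athy's law: z = ln(φ₀/φ) / c
z = ln(0.48/0.04) / 0.23 = ln(12) / 0.23 = 2.4849 / 0.23 = 10.804 km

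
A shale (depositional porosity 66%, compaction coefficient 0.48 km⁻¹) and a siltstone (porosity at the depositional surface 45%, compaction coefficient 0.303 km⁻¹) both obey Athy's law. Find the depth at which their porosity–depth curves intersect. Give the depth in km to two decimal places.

2.16 km

Set phi₀ₐ e^(−βₐZ) = phi₀ᵦ e^(−βᵦZ) ⇒ ln(phi₀ₐ/phi₀ᵦ) = (βₐ − βᵦ)·Z
Z = ln(0.66/0.45) / (0.48 − 0.303) = 0.3830 / 0.177 = 2.164 km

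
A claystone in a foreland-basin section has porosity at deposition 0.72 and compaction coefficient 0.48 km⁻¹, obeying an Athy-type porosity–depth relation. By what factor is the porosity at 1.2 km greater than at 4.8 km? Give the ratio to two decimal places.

n(Z₁)/n(Z₂) = e^(−c·Z₁)/e^(−c·Z₂) = e^{c(Z₂−Z₁)}
= exp(0.48 × 3.6) = exp(1.728) = 5.6294

5.63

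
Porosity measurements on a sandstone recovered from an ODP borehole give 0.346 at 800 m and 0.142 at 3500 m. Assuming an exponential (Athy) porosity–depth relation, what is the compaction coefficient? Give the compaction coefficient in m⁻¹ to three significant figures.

Working in km (1 km = 1000 m; c in km⁻¹ = c in m⁻¹ × 1000):
Athy: phi(Z) = phi₀ e^(−cZ) ⇒ phi₁/phi₂ = e^{c(Z₂−Z₁)} ⇒ c = ln(phi₁/phi₂)/(Z₂−Z₁)
c = ln(0.346/0.142) / (3.5 − 0.8) = ln(2.437) / 2.7 = 0.8906 / 2.7 = 0.3299 km⁻¹

0.000330 m⁻¹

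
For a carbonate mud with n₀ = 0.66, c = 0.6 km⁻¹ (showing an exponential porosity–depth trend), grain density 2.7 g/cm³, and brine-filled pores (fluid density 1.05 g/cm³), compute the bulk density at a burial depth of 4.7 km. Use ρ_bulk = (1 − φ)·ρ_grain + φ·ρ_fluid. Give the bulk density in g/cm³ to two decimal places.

2.64 g/cm³

Porosity at depth: n = 0.66·exp(−0.6×4.7) = 0.66×0.0596 = 0.0393
Bulk density: ρ_b = (1−n)ρ_g + n·ρ_f = 0.9607×2.7 + 0.0393×1.05
       = 2.594 + 0.041 = 2.635 g/cm³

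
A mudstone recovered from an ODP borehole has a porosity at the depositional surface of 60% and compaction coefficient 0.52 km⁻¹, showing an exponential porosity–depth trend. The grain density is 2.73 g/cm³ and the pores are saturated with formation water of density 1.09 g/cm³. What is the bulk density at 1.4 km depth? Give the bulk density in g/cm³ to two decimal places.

Porosity at depth: n = 0.6·exp(−0.52×1.4) = 0.6×0.4829 = 0.2897
Bulk density: ρ_b = (1−n)ρ_g + n·ρ_f = 0.7103×2.73 + 0.2897×1.09
       = 1.939 + 0.316 = 2.255 g/cm³

2.25 g/cm³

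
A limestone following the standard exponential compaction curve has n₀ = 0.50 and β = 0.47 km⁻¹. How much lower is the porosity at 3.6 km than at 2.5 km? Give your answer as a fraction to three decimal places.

n(2.5) = 0.5·e^(−0.47×2.5) = 0.1544
n(3.6) = 0.5·e^(−0.47×3.6) = 0.0921
Δn = 0.1544 − 0.0921 = 0.0623

0.062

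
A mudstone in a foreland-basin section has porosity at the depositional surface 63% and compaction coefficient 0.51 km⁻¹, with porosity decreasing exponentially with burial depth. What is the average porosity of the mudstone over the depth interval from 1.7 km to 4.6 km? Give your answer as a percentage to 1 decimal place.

⟨φ⟩ = (1/(d₂−d₁)) ∫ φ₀ e^(−cd) dd = φ₀·(e^(−c·d₁) − e^(−c·d₂)) / (c·(d₂−d₁))
e^(−0.51×1.7) = 0.4202; e^(−0.51×4.6) = 0.0958
⟨φ⟩ = 0.63 × (0.4202 − 0.0958) / (0.51 × 2.9) = 0.63 × 0.2194 = 0.1382

13.8%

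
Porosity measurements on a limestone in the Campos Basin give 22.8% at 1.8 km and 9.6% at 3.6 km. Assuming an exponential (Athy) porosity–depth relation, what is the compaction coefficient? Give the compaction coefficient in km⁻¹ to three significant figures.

Athy: φ(Z) = φ₀ e^(−cZ) ⇒ φ₁/φ₂ = e^{c(Z₂−Z₁)} ⇒ c = ln(φ₁/φ₂)/(Z₂−Z₁)
c = ln(0.228/0.096) / (3.6 − 1.8) = ln(2.375) / 1.8 = 0.8650 / 1.8 = 0.4806 km⁻¹

0.481 km⁻¹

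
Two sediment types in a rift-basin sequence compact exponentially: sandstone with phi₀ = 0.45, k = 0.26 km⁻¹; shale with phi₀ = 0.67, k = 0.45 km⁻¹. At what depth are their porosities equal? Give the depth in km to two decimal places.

2.09 km

Set phi₀ₐ e^(−kₐd) = phi₀ᵦ e^(−kᵦd) ⇒ ln(phi₀ₐ/phi₀ᵦ) = (kₐ − kᵦ)·d
d = ln(0.45/0.67) / (0.26 − 0.45) = -0.3980 / -0.19 = 2.095 km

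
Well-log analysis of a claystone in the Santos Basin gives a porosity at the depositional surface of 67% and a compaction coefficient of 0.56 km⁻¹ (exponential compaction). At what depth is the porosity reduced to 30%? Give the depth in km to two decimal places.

Invert Athy's law: z = ln(phi₀/phi) / c
z = ln(0.67/0.3) / 0.56 = ln(2.233) / 0.56 = 0.8035 / 0.56 = 1.435 km

1.43 km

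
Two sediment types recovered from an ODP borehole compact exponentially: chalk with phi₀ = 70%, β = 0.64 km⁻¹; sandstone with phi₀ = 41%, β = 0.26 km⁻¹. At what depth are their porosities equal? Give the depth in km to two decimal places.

Set phi₀ₐ e^(−βₐz) = phi₀ᵦ e^(−βᵦz) ⇒ ln(phi₀ₐ/phi₀ᵦ) = (βₐ − βᵦ)·z
z = ln(0.7/0.41) / (0.64 − 0.26) = 0.5349 / 0.38 = 1.408 km

1.41 km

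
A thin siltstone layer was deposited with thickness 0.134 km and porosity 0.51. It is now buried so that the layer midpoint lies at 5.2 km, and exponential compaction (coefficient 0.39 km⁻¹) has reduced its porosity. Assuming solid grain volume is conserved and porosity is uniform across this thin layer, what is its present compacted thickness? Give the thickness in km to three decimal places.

Porosity at 5.2 km: phi = 0.51·exp(−0.39×5.2) = 0.0671
Solid-volume conservation: h(1−phi) = h₀(1−phi₀) ⇒ h = h₀·(1−phi₀)/(1−phi)
h = 0.134 × (1 − 0.51)/(1 − 0.0671) = 0.134 × 0.5253 = 0.0704 km

0.070 km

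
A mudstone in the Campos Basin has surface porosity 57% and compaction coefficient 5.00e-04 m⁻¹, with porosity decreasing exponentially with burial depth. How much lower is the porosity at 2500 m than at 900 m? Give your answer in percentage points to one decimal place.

Working in km (1 km = 1000 m; β in km⁻¹ = β in m⁻¹ × 1000):
φ(0.9) = 0.57·e^(−0.5×0.9) = 0.3634
φ(2.5) = 0.57·e^(−0.5×2.5) = 0.1633
Δφ = 0.3634 − 0.1633 = 0.2001

20.0 percentage points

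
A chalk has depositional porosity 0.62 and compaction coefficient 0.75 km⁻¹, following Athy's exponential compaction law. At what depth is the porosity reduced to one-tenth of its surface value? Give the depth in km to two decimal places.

φ/φ₀ = 1/10 ⇒ exp(−k·d) = 1/10 ⇒ d = ln(10) / k
d = 2.3026 / 0.75 = 3.070 km

3.07 km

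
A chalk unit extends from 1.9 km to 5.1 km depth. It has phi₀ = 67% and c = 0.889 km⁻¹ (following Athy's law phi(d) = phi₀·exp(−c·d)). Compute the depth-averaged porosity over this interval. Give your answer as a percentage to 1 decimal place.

4.1%

⟨phi⟩ = (1/(d₂−d₁)) ∫ phi₀ e^(−cd) dd = phi₀·(e^(−c·d₁) − e^(−c·d₂)) / (c·(d₂−d₁))
e^(−0.889×1.9) = 0.1847; e^(−0.889×5.1) = 0.0107
⟨phi⟩ = 0.67 × (0.1847 − 0.0107) / (0.889 × 3.2) = 0.67 × 0.0611 = 0.0410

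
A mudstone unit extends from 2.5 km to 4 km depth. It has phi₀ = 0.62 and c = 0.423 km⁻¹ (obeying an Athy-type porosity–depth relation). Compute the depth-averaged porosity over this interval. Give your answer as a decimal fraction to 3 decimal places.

⟨phi⟩ = (1/(z₂−z₁)) ∫ phi₀ e^(−cz) dz = phi₀·(e^(−c·z₁) − e^(−c·z₂)) / (c·(z₂−z₁))
e^(−0.423×2.5) = 0.3473; e^(−0.423×4) = 0.1842
⟨phi⟩ = 0.62 × (0.3473 − 0.1842) / (0.423 × 1.5) = 0.62 × 0.2572 = 0.1594

0.159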